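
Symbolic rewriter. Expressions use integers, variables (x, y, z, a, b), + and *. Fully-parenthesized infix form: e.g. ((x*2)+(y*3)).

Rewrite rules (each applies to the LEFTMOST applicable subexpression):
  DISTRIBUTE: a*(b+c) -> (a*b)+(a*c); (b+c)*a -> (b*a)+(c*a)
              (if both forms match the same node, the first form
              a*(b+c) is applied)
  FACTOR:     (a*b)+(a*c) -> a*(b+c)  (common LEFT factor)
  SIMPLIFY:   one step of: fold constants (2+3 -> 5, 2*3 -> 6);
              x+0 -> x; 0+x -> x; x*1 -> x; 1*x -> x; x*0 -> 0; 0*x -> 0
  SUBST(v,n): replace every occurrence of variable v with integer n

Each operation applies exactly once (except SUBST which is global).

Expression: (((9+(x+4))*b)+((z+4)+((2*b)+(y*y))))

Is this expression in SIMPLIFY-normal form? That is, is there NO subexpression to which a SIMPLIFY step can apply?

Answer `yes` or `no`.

Expression: (((9+(x+4))*b)+((z+4)+((2*b)+(y*y))))
Scanning for simplifiable subexpressions (pre-order)...
  at root: (((9+(x+4))*b)+((z+4)+((2*b)+(y*y)))) (not simplifiable)
  at L: ((9+(x+4))*b) (not simplifiable)
  at LL: (9+(x+4)) (not simplifiable)
  at LLR: (x+4) (not simplifiable)
  at R: ((z+4)+((2*b)+(y*y))) (not simplifiable)
  at RL: (z+4) (not simplifiable)
  at RR: ((2*b)+(y*y)) (not simplifiable)
  at RRL: (2*b) (not simplifiable)
  at RRR: (y*y) (not simplifiable)
Result: no simplifiable subexpression found -> normal form.

Answer: yes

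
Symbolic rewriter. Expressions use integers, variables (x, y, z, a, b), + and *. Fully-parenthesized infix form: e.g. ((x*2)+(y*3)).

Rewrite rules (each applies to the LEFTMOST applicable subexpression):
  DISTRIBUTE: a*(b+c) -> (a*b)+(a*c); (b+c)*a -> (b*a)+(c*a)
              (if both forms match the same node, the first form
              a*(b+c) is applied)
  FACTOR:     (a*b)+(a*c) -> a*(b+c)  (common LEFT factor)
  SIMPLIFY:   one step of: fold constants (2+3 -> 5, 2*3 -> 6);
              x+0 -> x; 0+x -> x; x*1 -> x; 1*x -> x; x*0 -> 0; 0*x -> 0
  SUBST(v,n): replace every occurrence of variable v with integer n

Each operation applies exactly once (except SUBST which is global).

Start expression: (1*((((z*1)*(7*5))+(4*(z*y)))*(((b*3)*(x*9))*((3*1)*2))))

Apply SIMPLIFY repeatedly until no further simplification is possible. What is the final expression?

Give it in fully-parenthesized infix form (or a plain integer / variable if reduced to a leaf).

Answer: (((z*35)+(4*(z*y)))*(((b*3)*(x*9))*6))

Derivation:
Start: (1*((((z*1)*(7*5))+(4*(z*y)))*(((b*3)*(x*9))*((3*1)*2))))
Step 1: at root: (1*((((z*1)*(7*5))+(4*(z*y)))*(((b*3)*(x*9))*((3*1)*2)))) -> ((((z*1)*(7*5))+(4*(z*y)))*(((b*3)*(x*9))*((3*1)*2))); overall: (1*((((z*1)*(7*5))+(4*(z*y)))*(((b*3)*(x*9))*((3*1)*2)))) -> ((((z*1)*(7*5))+(4*(z*y)))*(((b*3)*(x*9))*((3*1)*2)))
Step 2: at LLL: (z*1) -> z; overall: ((((z*1)*(7*5))+(4*(z*y)))*(((b*3)*(x*9))*((3*1)*2))) -> (((z*(7*5))+(4*(z*y)))*(((b*3)*(x*9))*((3*1)*2)))
Step 3: at LLR: (7*5) -> 35; overall: (((z*(7*5))+(4*(z*y)))*(((b*3)*(x*9))*((3*1)*2))) -> (((z*35)+(4*(z*y)))*(((b*3)*(x*9))*((3*1)*2)))
Step 4: at RRL: (3*1) -> 3; overall: (((z*35)+(4*(z*y)))*(((b*3)*(x*9))*((3*1)*2))) -> (((z*35)+(4*(z*y)))*(((b*3)*(x*9))*(3*2)))
Step 5: at RR: (3*2) -> 6; overall: (((z*35)+(4*(z*y)))*(((b*3)*(x*9))*(3*2))) -> (((z*35)+(4*(z*y)))*(((b*3)*(x*9))*6))
Fixed point: (((z*35)+(4*(z*y)))*(((b*3)*(x*9))*6))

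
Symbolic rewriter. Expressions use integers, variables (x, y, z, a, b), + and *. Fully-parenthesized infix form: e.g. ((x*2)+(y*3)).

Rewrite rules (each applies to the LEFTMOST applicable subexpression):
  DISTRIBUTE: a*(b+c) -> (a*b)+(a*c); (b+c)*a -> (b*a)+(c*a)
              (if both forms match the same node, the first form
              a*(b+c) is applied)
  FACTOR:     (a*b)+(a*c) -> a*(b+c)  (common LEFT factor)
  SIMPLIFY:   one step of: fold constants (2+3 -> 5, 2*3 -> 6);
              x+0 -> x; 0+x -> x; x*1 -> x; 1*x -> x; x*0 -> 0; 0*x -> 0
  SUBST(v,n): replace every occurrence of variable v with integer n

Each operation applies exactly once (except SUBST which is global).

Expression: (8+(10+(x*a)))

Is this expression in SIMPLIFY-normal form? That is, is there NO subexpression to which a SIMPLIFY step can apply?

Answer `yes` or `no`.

Expression: (8+(10+(x*a)))
Scanning for simplifiable subexpressions (pre-order)...
  at root: (8+(10+(x*a))) (not simplifiable)
  at R: (10+(x*a)) (not simplifiable)
  at RR: (x*a) (not simplifiable)
Result: no simplifiable subexpression found -> normal form.

Answer: yes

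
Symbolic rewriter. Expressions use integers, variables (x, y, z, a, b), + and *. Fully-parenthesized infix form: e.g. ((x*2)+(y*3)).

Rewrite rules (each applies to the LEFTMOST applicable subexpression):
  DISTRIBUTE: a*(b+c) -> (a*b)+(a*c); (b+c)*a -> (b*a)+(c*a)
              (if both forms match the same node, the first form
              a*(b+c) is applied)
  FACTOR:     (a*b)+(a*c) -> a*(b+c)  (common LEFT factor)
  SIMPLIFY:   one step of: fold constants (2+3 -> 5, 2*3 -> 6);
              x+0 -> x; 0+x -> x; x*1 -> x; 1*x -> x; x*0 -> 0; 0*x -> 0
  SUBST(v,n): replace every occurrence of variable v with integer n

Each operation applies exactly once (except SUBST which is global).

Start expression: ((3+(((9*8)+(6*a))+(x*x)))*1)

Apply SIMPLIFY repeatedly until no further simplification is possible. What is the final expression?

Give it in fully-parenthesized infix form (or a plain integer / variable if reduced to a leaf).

Start: ((3+(((9*8)+(6*a))+(x*x)))*1)
Step 1: at root: ((3+(((9*8)+(6*a))+(x*x)))*1) -> (3+(((9*8)+(6*a))+(x*x))); overall: ((3+(((9*8)+(6*a))+(x*x)))*1) -> (3+(((9*8)+(6*a))+(x*x)))
Step 2: at RLL: (9*8) -> 72; overall: (3+(((9*8)+(6*a))+(x*x))) -> (3+((72+(6*a))+(x*x)))
Fixed point: (3+((72+(6*a))+(x*x)))

Answer: (3+((72+(6*a))+(x*x)))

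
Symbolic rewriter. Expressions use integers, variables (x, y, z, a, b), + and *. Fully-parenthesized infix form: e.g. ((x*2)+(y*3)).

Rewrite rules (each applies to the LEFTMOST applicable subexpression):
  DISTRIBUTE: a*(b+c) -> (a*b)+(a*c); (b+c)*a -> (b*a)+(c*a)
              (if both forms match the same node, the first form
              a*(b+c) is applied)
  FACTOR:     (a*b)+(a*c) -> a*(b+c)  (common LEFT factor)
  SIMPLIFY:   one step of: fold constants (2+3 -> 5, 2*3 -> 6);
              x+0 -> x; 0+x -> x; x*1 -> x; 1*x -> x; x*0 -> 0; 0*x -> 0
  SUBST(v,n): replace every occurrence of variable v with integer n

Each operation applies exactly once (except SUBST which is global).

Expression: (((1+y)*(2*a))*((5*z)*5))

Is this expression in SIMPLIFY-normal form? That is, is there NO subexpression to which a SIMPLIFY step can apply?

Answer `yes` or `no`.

Expression: (((1+y)*(2*a))*((5*z)*5))
Scanning for simplifiable subexpressions (pre-order)...
  at root: (((1+y)*(2*a))*((5*z)*5)) (not simplifiable)
  at L: ((1+y)*(2*a)) (not simplifiable)
  at LL: (1+y) (not simplifiable)
  at LR: (2*a) (not simplifiable)
  at R: ((5*z)*5) (not simplifiable)
  at RL: (5*z) (not simplifiable)
Result: no simplifiable subexpression found -> normal form.

Answer: yes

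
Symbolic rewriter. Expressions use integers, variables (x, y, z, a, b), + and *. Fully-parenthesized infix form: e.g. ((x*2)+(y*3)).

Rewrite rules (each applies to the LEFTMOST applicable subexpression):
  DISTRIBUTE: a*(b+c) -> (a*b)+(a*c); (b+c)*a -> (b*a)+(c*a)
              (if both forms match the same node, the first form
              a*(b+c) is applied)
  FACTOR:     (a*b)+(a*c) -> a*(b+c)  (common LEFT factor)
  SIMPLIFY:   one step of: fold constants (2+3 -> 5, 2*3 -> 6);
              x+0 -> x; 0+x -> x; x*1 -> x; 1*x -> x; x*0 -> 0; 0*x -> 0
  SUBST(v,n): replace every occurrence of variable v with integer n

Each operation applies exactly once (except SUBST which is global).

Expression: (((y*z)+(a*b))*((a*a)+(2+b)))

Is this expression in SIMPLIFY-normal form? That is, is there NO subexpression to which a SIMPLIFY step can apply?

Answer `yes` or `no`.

Answer: yes

Derivation:
Expression: (((y*z)+(a*b))*((a*a)+(2+b)))
Scanning for simplifiable subexpressions (pre-order)...
  at root: (((y*z)+(a*b))*((a*a)+(2+b))) (not simplifiable)
  at L: ((y*z)+(a*b)) (not simplifiable)
  at LL: (y*z) (not simplifiable)
  at LR: (a*b) (not simplifiable)
  at R: ((a*a)+(2+b)) (not simplifiable)
  at RL: (a*a) (not simplifiable)
  at RR: (2+b) (not simplifiable)
Result: no simplifiable subexpression found -> normal form.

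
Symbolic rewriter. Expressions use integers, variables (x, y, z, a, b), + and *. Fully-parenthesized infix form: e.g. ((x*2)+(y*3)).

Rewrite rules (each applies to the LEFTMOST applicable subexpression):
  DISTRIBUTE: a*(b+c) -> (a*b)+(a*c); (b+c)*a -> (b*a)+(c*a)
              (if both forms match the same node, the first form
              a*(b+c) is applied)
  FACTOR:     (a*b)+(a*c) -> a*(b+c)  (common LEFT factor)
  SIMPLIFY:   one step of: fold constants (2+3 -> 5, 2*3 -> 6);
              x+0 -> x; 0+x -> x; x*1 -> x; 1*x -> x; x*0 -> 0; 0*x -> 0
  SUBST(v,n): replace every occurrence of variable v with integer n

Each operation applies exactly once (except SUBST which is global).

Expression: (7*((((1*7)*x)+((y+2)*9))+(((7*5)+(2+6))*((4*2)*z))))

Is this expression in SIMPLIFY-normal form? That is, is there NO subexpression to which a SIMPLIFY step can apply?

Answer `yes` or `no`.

Answer: no

Derivation:
Expression: (7*((((1*7)*x)+((y+2)*9))+(((7*5)+(2+6))*((4*2)*z))))
Scanning for simplifiable subexpressions (pre-order)...
  at root: (7*((((1*7)*x)+((y+2)*9))+(((7*5)+(2+6))*((4*2)*z)))) (not simplifiable)
  at R: ((((1*7)*x)+((y+2)*9))+(((7*5)+(2+6))*((4*2)*z))) (not simplifiable)
  at RL: (((1*7)*x)+((y+2)*9)) (not simplifiable)
  at RLL: ((1*7)*x) (not simplifiable)
  at RLLL: (1*7) (SIMPLIFIABLE)
  at RLR: ((y+2)*9) (not simplifiable)
  at RLRL: (y+2) (not simplifiable)
  at RR: (((7*5)+(2+6))*((4*2)*z)) (not simplifiable)
  at RRL: ((7*5)+(2+6)) (not simplifiable)
  at RRLL: (7*5) (SIMPLIFIABLE)
  at RRLR: (2+6) (SIMPLIFIABLE)
  at RRR: ((4*2)*z) (not simplifiable)
  at RRRL: (4*2) (SIMPLIFIABLE)
Found simplifiable subexpr at path RLLL: (1*7)
One SIMPLIFY step would give: (7*(((7*x)+((y+2)*9))+(((7*5)+(2+6))*((4*2)*z))))
-> NOT in normal form.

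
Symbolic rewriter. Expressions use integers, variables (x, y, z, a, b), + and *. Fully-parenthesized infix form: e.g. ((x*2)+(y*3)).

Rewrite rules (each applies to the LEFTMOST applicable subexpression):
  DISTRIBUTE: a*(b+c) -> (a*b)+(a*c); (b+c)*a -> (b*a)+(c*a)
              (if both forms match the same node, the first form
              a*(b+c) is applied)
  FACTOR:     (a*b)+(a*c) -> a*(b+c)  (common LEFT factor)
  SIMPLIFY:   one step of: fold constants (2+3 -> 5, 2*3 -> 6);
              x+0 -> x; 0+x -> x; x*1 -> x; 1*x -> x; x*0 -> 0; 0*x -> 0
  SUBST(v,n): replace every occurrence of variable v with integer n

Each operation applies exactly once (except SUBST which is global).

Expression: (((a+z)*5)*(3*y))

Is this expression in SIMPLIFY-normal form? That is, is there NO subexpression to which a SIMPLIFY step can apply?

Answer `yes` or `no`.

Expression: (((a+z)*5)*(3*y))
Scanning for simplifiable subexpressions (pre-order)...
  at root: (((a+z)*5)*(3*y)) (not simplifiable)
  at L: ((a+z)*5) (not simplifiable)
  at LL: (a+z) (not simplifiable)
  at R: (3*y) (not simplifiable)
Result: no simplifiable subexpression found -> normal form.

Answer: yes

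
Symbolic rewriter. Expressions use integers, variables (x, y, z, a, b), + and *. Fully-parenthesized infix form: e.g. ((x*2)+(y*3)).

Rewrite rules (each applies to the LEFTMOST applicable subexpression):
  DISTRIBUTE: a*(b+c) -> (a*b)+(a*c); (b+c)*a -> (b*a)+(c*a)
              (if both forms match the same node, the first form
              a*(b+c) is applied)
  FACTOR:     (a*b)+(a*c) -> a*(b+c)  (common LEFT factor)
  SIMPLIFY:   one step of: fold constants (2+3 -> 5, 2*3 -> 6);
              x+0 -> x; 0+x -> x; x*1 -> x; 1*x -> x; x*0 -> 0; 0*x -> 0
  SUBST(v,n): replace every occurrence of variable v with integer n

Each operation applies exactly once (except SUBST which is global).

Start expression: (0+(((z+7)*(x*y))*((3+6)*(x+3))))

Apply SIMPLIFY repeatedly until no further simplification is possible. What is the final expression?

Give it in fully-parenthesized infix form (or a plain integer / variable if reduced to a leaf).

Start: (0+(((z+7)*(x*y))*((3+6)*(x+3))))
Step 1: at root: (0+(((z+7)*(x*y))*((3+6)*(x+3)))) -> (((z+7)*(x*y))*((3+6)*(x+3))); overall: (0+(((z+7)*(x*y))*((3+6)*(x+3)))) -> (((z+7)*(x*y))*((3+6)*(x+3)))
Step 2: at RL: (3+6) -> 9; overall: (((z+7)*(x*y))*((3+6)*(x+3))) -> (((z+7)*(x*y))*(9*(x+3)))
Fixed point: (((z+7)*(x*y))*(9*(x+3)))

Answer: (((z+7)*(x*y))*(9*(x+3)))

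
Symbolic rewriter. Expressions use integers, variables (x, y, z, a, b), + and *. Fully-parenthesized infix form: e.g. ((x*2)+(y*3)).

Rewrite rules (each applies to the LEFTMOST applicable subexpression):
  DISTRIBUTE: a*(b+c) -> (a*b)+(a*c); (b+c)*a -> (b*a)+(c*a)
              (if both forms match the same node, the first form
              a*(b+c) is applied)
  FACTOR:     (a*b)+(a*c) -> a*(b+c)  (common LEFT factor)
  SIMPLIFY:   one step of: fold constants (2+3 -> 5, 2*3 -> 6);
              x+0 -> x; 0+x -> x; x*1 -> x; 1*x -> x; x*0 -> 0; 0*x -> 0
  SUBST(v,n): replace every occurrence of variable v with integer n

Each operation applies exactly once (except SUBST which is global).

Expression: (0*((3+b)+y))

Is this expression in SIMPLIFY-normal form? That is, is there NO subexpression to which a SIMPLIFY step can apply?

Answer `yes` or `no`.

Answer: no

Derivation:
Expression: (0*((3+b)+y))
Scanning for simplifiable subexpressions (pre-order)...
  at root: (0*((3+b)+y)) (SIMPLIFIABLE)
  at R: ((3+b)+y) (not simplifiable)
  at RL: (3+b) (not simplifiable)
Found simplifiable subexpr at path root: (0*((3+b)+y))
One SIMPLIFY step would give: 0
-> NOT in normal form.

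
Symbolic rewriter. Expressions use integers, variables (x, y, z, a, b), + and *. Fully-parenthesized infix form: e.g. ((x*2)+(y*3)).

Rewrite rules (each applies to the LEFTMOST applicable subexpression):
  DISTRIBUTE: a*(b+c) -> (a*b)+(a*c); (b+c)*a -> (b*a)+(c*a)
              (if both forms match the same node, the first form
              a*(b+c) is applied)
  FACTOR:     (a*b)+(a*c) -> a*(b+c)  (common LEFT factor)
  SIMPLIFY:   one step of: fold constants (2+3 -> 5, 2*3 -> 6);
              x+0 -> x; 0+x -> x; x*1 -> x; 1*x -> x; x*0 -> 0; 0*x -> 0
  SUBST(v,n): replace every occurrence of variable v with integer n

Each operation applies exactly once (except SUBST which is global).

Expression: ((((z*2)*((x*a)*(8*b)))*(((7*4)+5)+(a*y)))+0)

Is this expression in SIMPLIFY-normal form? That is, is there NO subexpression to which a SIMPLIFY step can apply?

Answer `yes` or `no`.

Answer: no

Derivation:
Expression: ((((z*2)*((x*a)*(8*b)))*(((7*4)+5)+(a*y)))+0)
Scanning for simplifiable subexpressions (pre-order)...
  at root: ((((z*2)*((x*a)*(8*b)))*(((7*4)+5)+(a*y)))+0) (SIMPLIFIABLE)
  at L: (((z*2)*((x*a)*(8*b)))*(((7*4)+5)+(a*y))) (not simplifiable)
  at LL: ((z*2)*((x*a)*(8*b))) (not simplifiable)
  at LLL: (z*2) (not simplifiable)
  at LLR: ((x*a)*(8*b)) (not simplifiable)
  at LLRL: (x*a) (not simplifiable)
  at LLRR: (8*b) (not simplifiable)
  at LR: (((7*4)+5)+(a*y)) (not simplifiable)
  at LRL: ((7*4)+5) (not simplifiable)
  at LRLL: (7*4) (SIMPLIFIABLE)
  at LRR: (a*y) (not simplifiable)
Found simplifiable subexpr at path root: ((((z*2)*((x*a)*(8*b)))*(((7*4)+5)+(a*y)))+0)
One SIMPLIFY step would give: (((z*2)*((x*a)*(8*b)))*(((7*4)+5)+(a*y)))
-> NOT in normal form.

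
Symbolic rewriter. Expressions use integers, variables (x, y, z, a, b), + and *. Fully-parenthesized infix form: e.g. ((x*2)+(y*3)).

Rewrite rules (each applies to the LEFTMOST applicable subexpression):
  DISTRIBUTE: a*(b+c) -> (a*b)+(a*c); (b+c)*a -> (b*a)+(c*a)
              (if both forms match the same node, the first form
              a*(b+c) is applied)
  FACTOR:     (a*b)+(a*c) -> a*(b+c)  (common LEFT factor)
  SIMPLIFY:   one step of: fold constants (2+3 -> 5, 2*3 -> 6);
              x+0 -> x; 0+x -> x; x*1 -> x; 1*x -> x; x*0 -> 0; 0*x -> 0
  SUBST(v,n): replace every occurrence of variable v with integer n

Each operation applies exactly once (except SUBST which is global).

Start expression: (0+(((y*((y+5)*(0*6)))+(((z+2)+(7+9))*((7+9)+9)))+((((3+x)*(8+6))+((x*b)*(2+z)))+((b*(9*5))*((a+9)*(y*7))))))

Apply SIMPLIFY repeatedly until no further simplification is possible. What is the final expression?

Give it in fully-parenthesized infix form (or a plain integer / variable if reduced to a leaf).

Answer: ((((z+2)+16)*25)+((((3+x)*14)+((x*b)*(2+z)))+((b*45)*((a+9)*(y*7)))))

Derivation:
Start: (0+(((y*((y+5)*(0*6)))+(((z+2)+(7+9))*((7+9)+9)))+((((3+x)*(8+6))+((x*b)*(2+z)))+((b*(9*5))*((a+9)*(y*7))))))
Step 1: at root: (0+(((y*((y+5)*(0*6)))+(((z+2)+(7+9))*((7+9)+9)))+((((3+x)*(8+6))+((x*b)*(2+z)))+((b*(9*5))*((a+9)*(y*7)))))) -> (((y*((y+5)*(0*6)))+(((z+2)+(7+9))*((7+9)+9)))+((((3+x)*(8+6))+((x*b)*(2+z)))+((b*(9*5))*((a+9)*(y*7))))); overall: (0+(((y*((y+5)*(0*6)))+(((z+2)+(7+9))*((7+9)+9)))+((((3+x)*(8+6))+((x*b)*(2+z)))+((b*(9*5))*((a+9)*(y*7)))))) -> (((y*((y+5)*(0*6)))+(((z+2)+(7+9))*((7+9)+9)))+((((3+x)*(8+6))+((x*b)*(2+z)))+((b*(9*5))*((a+9)*(y*7)))))
Step 2: at LLRR: (0*6) -> 0; overall: (((y*((y+5)*(0*6)))+(((z+2)+(7+9))*((7+9)+9)))+((((3+x)*(8+6))+((x*b)*(2+z)))+((b*(9*5))*((a+9)*(y*7))))) -> (((y*((y+5)*0))+(((z+2)+(7+9))*((7+9)+9)))+((((3+x)*(8+6))+((x*b)*(2+z)))+((b*(9*5))*((a+9)*(y*7)))))
Step 3: at LLR: ((y+5)*0) -> 0; overall: (((y*((y+5)*0))+(((z+2)+(7+9))*((7+9)+9)))+((((3+x)*(8+6))+((x*b)*(2+z)))+((b*(9*5))*((a+9)*(y*7))))) -> (((y*0)+(((z+2)+(7+9))*((7+9)+9)))+((((3+x)*(8+6))+((x*b)*(2+z)))+((b*(9*5))*((a+9)*(y*7)))))
Step 4: at LL: (y*0) -> 0; overall: (((y*0)+(((z+2)+(7+9))*((7+9)+9)))+((((3+x)*(8+6))+((x*b)*(2+z)))+((b*(9*5))*((a+9)*(y*7))))) -> ((0+(((z+2)+(7+9))*((7+9)+9)))+((((3+x)*(8+6))+((x*b)*(2+z)))+((b*(9*5))*((a+9)*(y*7)))))
Step 5: at L: (0+(((z+2)+(7+9))*((7+9)+9))) -> (((z+2)+(7+9))*((7+9)+9)); overall: ((0+(((z+2)+(7+9))*((7+9)+9)))+((((3+x)*(8+6))+((x*b)*(2+z)))+((b*(9*5))*((a+9)*(y*7))))) -> ((((z+2)+(7+9))*((7+9)+9))+((((3+x)*(8+6))+((x*b)*(2+z)))+((b*(9*5))*((a+9)*(y*7)))))
Step 6: at LLR: (7+9) -> 16; overall: ((((z+2)+(7+9))*((7+9)+9))+((((3+x)*(8+6))+((x*b)*(2+z)))+((b*(9*5))*((a+9)*(y*7))))) -> ((((z+2)+16)*((7+9)+9))+((((3+x)*(8+6))+((x*b)*(2+z)))+((b*(9*5))*((a+9)*(y*7)))))
Step 7: at LRL: (7+9) -> 16; overall: ((((z+2)+16)*((7+9)+9))+((((3+x)*(8+6))+((x*b)*(2+z)))+((b*(9*5))*((a+9)*(y*7))))) -> ((((z+2)+16)*(16+9))+((((3+x)*(8+6))+((x*b)*(2+z)))+((b*(9*5))*((a+9)*(y*7)))))
Step 8: at LR: (16+9) -> 25; overall: ((((z+2)+16)*(16+9))+((((3+x)*(8+6))+((x*b)*(2+z)))+((b*(9*5))*((a+9)*(y*7))))) -> ((((z+2)+16)*25)+((((3+x)*(8+6))+((x*b)*(2+z)))+((b*(9*5))*((a+9)*(y*7)))))
Step 9: at RLLR: (8+6) -> 14; overall: ((((z+2)+16)*25)+((((3+x)*(8+6))+((x*b)*(2+z)))+((b*(9*5))*((a+9)*(y*7))))) -> ((((z+2)+16)*25)+((((3+x)*14)+((x*b)*(2+z)))+((b*(9*5))*((a+9)*(y*7)))))
Step 10: at RRLR: (9*5) -> 45; overall: ((((z+2)+16)*25)+((((3+x)*14)+((x*b)*(2+z)))+((b*(9*5))*((a+9)*(y*7))))) -> ((((z+2)+16)*25)+((((3+x)*14)+((x*b)*(2+z)))+((b*45)*((a+9)*(y*7)))))
Fixed point: ((((z+2)+16)*25)+((((3+x)*14)+((x*b)*(2+z)))+((b*45)*((a+9)*(y*7)))))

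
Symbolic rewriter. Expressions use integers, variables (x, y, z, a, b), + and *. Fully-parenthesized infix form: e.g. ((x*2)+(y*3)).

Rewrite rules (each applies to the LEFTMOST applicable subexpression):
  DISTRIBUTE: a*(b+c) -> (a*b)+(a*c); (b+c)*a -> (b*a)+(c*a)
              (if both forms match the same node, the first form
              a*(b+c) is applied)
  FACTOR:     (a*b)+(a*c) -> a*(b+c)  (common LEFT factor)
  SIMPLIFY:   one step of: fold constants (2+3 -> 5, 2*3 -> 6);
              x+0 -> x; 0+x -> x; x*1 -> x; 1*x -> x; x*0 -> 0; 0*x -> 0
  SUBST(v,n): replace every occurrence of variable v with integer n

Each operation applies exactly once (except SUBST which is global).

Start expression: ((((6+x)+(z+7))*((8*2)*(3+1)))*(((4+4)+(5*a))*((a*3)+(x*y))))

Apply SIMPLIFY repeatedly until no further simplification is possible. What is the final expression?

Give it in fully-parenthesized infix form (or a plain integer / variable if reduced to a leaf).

Answer: ((((6+x)+(z+7))*64)*((8+(5*a))*((a*3)+(x*y))))

Derivation:
Start: ((((6+x)+(z+7))*((8*2)*(3+1)))*(((4+4)+(5*a))*((a*3)+(x*y))))
Step 1: at LRL: (8*2) -> 16; overall: ((((6+x)+(z+7))*((8*2)*(3+1)))*(((4+4)+(5*a))*((a*3)+(x*y)))) -> ((((6+x)+(z+7))*(16*(3+1)))*(((4+4)+(5*a))*((a*3)+(x*y))))
Step 2: at LRR: (3+1) -> 4; overall: ((((6+x)+(z+7))*(16*(3+1)))*(((4+4)+(5*a))*((a*3)+(x*y)))) -> ((((6+x)+(z+7))*(16*4))*(((4+4)+(5*a))*((a*3)+(x*y))))
Step 3: at LR: (16*4) -> 64; overall: ((((6+x)+(z+7))*(16*4))*(((4+4)+(5*a))*((a*3)+(x*y)))) -> ((((6+x)+(z+7))*64)*(((4+4)+(5*a))*((a*3)+(x*y))))
Step 4: at RLL: (4+4) -> 8; overall: ((((6+x)+(z+7))*64)*(((4+4)+(5*a))*((a*3)+(x*y)))) -> ((((6+x)+(z+7))*64)*((8+(5*a))*((a*3)+(x*y))))
Fixed point: ((((6+x)+(z+7))*64)*((8+(5*a))*((a*3)+(x*y))))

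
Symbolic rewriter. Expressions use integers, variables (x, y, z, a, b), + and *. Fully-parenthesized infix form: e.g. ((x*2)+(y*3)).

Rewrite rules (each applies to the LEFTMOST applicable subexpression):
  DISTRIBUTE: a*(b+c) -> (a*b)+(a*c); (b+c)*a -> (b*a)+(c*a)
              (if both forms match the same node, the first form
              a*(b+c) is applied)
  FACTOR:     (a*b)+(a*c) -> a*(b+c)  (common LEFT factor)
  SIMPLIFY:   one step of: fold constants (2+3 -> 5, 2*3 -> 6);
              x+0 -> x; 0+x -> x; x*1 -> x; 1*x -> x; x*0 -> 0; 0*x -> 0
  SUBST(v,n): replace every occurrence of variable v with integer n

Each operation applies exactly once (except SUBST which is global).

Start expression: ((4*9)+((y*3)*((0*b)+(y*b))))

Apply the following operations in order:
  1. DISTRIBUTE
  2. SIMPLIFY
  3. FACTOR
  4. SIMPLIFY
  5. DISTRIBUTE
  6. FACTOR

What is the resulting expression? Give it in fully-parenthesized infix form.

Answer: (36+((y*3)*(0+(y*b))))

Derivation:
Start: ((4*9)+((y*3)*((0*b)+(y*b))))
Apply DISTRIBUTE at R (target: ((y*3)*((0*b)+(y*b)))): ((4*9)+((y*3)*((0*b)+(y*b)))) -> ((4*9)+(((y*3)*(0*b))+((y*3)*(y*b))))
Apply SIMPLIFY at L (target: (4*9)): ((4*9)+(((y*3)*(0*b))+((y*3)*(y*b)))) -> (36+(((y*3)*(0*b))+((y*3)*(y*b))))
Apply FACTOR at R (target: (((y*3)*(0*b))+((y*3)*(y*b)))): (36+(((y*3)*(0*b))+((y*3)*(y*b)))) -> (36+((y*3)*((0*b)+(y*b))))
Apply SIMPLIFY at RRL (target: (0*b)): (36+((y*3)*((0*b)+(y*b)))) -> (36+((y*3)*(0+(y*b))))
Apply DISTRIBUTE at R (target: ((y*3)*(0+(y*b)))): (36+((y*3)*(0+(y*b)))) -> (36+(((y*3)*0)+((y*3)*(y*b))))
Apply FACTOR at R (target: (((y*3)*0)+((y*3)*(y*b)))): (36+(((y*3)*0)+((y*3)*(y*b)))) -> (36+((y*3)*(0+(y*b))))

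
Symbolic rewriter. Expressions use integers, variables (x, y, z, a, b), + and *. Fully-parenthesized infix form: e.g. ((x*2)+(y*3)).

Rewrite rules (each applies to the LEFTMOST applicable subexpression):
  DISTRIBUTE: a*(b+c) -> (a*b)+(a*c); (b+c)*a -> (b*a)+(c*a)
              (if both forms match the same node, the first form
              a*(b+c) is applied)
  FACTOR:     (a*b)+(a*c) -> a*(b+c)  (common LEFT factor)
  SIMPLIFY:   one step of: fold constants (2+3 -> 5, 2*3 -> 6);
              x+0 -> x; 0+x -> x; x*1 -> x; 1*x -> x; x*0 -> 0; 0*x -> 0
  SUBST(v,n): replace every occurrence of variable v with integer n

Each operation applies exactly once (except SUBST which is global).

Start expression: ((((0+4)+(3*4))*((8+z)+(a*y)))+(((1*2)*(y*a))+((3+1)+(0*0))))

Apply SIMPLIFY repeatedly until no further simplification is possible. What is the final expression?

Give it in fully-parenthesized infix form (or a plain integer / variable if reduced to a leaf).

Start: ((((0+4)+(3*4))*((8+z)+(a*y)))+(((1*2)*(y*a))+((3+1)+(0*0))))
Step 1: at LLL: (0+4) -> 4; overall: ((((0+4)+(3*4))*((8+z)+(a*y)))+(((1*2)*(y*a))+((3+1)+(0*0)))) -> (((4+(3*4))*((8+z)+(a*y)))+(((1*2)*(y*a))+((3+1)+(0*0))))
Step 2: at LLR: (3*4) -> 12; overall: (((4+(3*4))*((8+z)+(a*y)))+(((1*2)*(y*a))+((3+1)+(0*0)))) -> (((4+12)*((8+z)+(a*y)))+(((1*2)*(y*a))+((3+1)+(0*0))))
Step 3: at LL: (4+12) -> 16; overall: (((4+12)*((8+z)+(a*y)))+(((1*2)*(y*a))+((3+1)+(0*0)))) -> ((16*((8+z)+(a*y)))+(((1*2)*(y*a))+((3+1)+(0*0))))
Step 4: at RLL: (1*2) -> 2; overall: ((16*((8+z)+(a*y)))+(((1*2)*(y*a))+((3+1)+(0*0)))) -> ((16*((8+z)+(a*y)))+((2*(y*a))+((3+1)+(0*0))))
Step 5: at RRL: (3+1) -> 4; overall: ((16*((8+z)+(a*y)))+((2*(y*a))+((3+1)+(0*0)))) -> ((16*((8+z)+(a*y)))+((2*(y*a))+(4+(0*0))))
Step 6: at RRR: (0*0) -> 0; overall: ((16*((8+z)+(a*y)))+((2*(y*a))+(4+(0*0)))) -> ((16*((8+z)+(a*y)))+((2*(y*a))+(4+0)))
Step 7: at RR: (4+0) -> 4; overall: ((16*((8+z)+(a*y)))+((2*(y*a))+(4+0))) -> ((16*((8+z)+(a*y)))+((2*(y*a))+4))
Fixed point: ((16*((8+z)+(a*y)))+((2*(y*a))+4))

Answer: ((16*((8+z)+(a*y)))+((2*(y*a))+4))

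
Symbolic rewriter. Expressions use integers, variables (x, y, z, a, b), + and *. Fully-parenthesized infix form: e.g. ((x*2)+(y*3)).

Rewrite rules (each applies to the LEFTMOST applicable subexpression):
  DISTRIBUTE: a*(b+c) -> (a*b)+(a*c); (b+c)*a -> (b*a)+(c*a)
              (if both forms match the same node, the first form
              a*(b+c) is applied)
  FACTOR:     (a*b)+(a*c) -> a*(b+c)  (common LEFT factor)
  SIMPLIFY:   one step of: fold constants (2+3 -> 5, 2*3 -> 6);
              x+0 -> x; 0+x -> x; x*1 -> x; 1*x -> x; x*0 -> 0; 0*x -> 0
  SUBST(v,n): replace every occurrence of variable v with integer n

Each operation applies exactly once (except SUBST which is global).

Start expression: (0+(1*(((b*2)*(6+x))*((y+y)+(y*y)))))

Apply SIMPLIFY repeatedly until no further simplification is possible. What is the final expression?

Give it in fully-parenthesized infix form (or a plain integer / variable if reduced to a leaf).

Start: (0+(1*(((b*2)*(6+x))*((y+y)+(y*y)))))
Step 1: at root: (0+(1*(((b*2)*(6+x))*((y+y)+(y*y))))) -> (1*(((b*2)*(6+x))*((y+y)+(y*y)))); overall: (0+(1*(((b*2)*(6+x))*((y+y)+(y*y))))) -> (1*(((b*2)*(6+x))*((y+y)+(y*y))))
Step 2: at root: (1*(((b*2)*(6+x))*((y+y)+(y*y)))) -> (((b*2)*(6+x))*((y+y)+(y*y))); overall: (1*(((b*2)*(6+x))*((y+y)+(y*y)))) -> (((b*2)*(6+x))*((y+y)+(y*y)))
Fixed point: (((b*2)*(6+x))*((y+y)+(y*y)))

Answer: (((b*2)*(6+x))*((y+y)+(y*y)))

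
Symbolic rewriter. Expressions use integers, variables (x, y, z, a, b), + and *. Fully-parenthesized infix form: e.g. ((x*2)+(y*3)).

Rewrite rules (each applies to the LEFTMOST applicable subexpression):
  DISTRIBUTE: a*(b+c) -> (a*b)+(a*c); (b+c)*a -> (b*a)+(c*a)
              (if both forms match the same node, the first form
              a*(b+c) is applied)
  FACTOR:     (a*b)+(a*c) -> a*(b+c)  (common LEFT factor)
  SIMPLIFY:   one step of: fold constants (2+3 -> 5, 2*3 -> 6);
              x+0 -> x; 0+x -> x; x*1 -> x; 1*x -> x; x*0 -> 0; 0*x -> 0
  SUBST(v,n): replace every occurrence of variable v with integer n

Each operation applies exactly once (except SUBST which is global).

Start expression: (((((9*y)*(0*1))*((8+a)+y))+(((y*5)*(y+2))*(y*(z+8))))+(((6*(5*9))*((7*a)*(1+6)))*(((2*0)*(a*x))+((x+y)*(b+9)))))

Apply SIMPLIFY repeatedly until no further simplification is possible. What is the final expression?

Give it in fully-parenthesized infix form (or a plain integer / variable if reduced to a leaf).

Start: (((((9*y)*(0*1))*((8+a)+y))+(((y*5)*(y+2))*(y*(z+8))))+(((6*(5*9))*((7*a)*(1+6)))*(((2*0)*(a*x))+((x+y)*(b+9)))))
Step 1: at LLLR: (0*1) -> 0; overall: (((((9*y)*(0*1))*((8+a)+y))+(((y*5)*(y+2))*(y*(z+8))))+(((6*(5*9))*((7*a)*(1+6)))*(((2*0)*(a*x))+((x+y)*(b+9))))) -> (((((9*y)*0)*((8+a)+y))+(((y*5)*(y+2))*(y*(z+8))))+(((6*(5*9))*((7*a)*(1+6)))*(((2*0)*(a*x))+((x+y)*(b+9)))))
Step 2: at LLL: ((9*y)*0) -> 0; overall: (((((9*y)*0)*((8+a)+y))+(((y*5)*(y+2))*(y*(z+8))))+(((6*(5*9))*((7*a)*(1+6)))*(((2*0)*(a*x))+((x+y)*(b+9))))) -> (((0*((8+a)+y))+(((y*5)*(y+2))*(y*(z+8))))+(((6*(5*9))*((7*a)*(1+6)))*(((2*0)*(a*x))+((x+y)*(b+9)))))
Step 3: at LL: (0*((8+a)+y)) -> 0; overall: (((0*((8+a)+y))+(((y*5)*(y+2))*(y*(z+8))))+(((6*(5*9))*((7*a)*(1+6)))*(((2*0)*(a*x))+((x+y)*(b+9))))) -> ((0+(((y*5)*(y+2))*(y*(z+8))))+(((6*(5*9))*((7*a)*(1+6)))*(((2*0)*(a*x))+((x+y)*(b+9)))))
Step 4: at L: (0+(((y*5)*(y+2))*(y*(z+8)))) -> (((y*5)*(y+2))*(y*(z+8))); overall: ((0+(((y*5)*(y+2))*(y*(z+8))))+(((6*(5*9))*((7*a)*(1+6)))*(((2*0)*(a*x))+((x+y)*(b+9))))) -> ((((y*5)*(y+2))*(y*(z+8)))+(((6*(5*9))*((7*a)*(1+6)))*(((2*0)*(a*x))+((x+y)*(b+9)))))
Step 5: at RLLR: (5*9) -> 45; overall: ((((y*5)*(y+2))*(y*(z+8)))+(((6*(5*9))*((7*a)*(1+6)))*(((2*0)*(a*x))+((x+y)*(b+9))))) -> ((((y*5)*(y+2))*(y*(z+8)))+(((6*45)*((7*a)*(1+6)))*(((2*0)*(a*x))+((x+y)*(b+9)))))
Step 6: at RLL: (6*45) -> 270; overall: ((((y*5)*(y+2))*(y*(z+8)))+(((6*45)*((7*a)*(1+6)))*(((2*0)*(a*x))+((x+y)*(b+9))))) -> ((((y*5)*(y+2))*(y*(z+8)))+((270*((7*a)*(1+6)))*(((2*0)*(a*x))+((x+y)*(b+9)))))
Step 7: at RLRR: (1+6) -> 7; overall: ((((y*5)*(y+2))*(y*(z+8)))+((270*((7*a)*(1+6)))*(((2*0)*(a*x))+((x+y)*(b+9))))) -> ((((y*5)*(y+2))*(y*(z+8)))+((270*((7*a)*7))*(((2*0)*(a*x))+((x+y)*(b+9)))))
Step 8: at RRLL: (2*0) -> 0; overall: ((((y*5)*(y+2))*(y*(z+8)))+((270*((7*a)*7))*(((2*0)*(a*x))+((x+y)*(b+9))))) -> ((((y*5)*(y+2))*(y*(z+8)))+((270*((7*a)*7))*((0*(a*x))+((x+y)*(b+9)))))
Step 9: at RRL: (0*(a*x)) -> 0; overall: ((((y*5)*(y+2))*(y*(z+8)))+((270*((7*a)*7))*((0*(a*x))+((x+y)*(b+9))))) -> ((((y*5)*(y+2))*(y*(z+8)))+((270*((7*a)*7))*(0+((x+y)*(b+9)))))
Step 10: at RR: (0+((x+y)*(b+9))) -> ((x+y)*(b+9)); overall: ((((y*5)*(y+2))*(y*(z+8)))+((270*((7*a)*7))*(0+((x+y)*(b+9))))) -> ((((y*5)*(y+2))*(y*(z+8)))+((270*((7*a)*7))*((x+y)*(b+9))))
Fixed point: ((((y*5)*(y+2))*(y*(z+8)))+((270*((7*a)*7))*((x+y)*(b+9))))

Answer: ((((y*5)*(y+2))*(y*(z+8)))+((270*((7*a)*7))*((x+y)*(b+9))))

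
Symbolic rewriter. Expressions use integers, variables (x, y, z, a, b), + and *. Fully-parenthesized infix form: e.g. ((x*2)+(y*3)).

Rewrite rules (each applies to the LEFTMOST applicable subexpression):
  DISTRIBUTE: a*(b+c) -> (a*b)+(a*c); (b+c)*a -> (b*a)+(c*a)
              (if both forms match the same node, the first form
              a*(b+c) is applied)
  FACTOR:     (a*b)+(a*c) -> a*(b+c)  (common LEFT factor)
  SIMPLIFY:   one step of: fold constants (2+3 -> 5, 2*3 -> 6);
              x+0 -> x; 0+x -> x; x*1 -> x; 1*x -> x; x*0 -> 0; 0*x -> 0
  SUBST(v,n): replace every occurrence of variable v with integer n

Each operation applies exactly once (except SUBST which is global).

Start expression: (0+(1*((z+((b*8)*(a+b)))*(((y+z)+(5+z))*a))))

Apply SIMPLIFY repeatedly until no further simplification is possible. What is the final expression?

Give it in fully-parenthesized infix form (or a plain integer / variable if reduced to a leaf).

Start: (0+(1*((z+((b*8)*(a+b)))*(((y+z)+(5+z))*a))))
Step 1: at root: (0+(1*((z+((b*8)*(a+b)))*(((y+z)+(5+z))*a)))) -> (1*((z+((b*8)*(a+b)))*(((y+z)+(5+z))*a))); overall: (0+(1*((z+((b*8)*(a+b)))*(((y+z)+(5+z))*a)))) -> (1*((z+((b*8)*(a+b)))*(((y+z)+(5+z))*a)))
Step 2: at root: (1*((z+((b*8)*(a+b)))*(((y+z)+(5+z))*a))) -> ((z+((b*8)*(a+b)))*(((y+z)+(5+z))*a)); overall: (1*((z+((b*8)*(a+b)))*(((y+z)+(5+z))*a))) -> ((z+((b*8)*(a+b)))*(((y+z)+(5+z))*a))
Fixed point: ((z+((b*8)*(a+b)))*(((y+z)+(5+z))*a))

Answer: ((z+((b*8)*(a+b)))*(((y+z)+(5+z))*a))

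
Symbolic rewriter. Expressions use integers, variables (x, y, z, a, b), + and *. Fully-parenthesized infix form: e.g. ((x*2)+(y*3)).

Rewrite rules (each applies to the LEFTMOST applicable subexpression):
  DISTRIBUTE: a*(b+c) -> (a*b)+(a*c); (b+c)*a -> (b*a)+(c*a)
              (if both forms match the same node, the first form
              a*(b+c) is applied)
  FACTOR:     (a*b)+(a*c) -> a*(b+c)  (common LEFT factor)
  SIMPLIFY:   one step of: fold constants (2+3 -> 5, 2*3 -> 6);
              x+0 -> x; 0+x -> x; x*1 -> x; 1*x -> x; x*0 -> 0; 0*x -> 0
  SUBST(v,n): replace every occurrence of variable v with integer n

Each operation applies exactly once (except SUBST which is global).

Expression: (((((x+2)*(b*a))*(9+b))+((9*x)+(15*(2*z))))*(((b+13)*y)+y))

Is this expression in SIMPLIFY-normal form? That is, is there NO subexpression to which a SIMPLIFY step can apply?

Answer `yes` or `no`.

Expression: (((((x+2)*(b*a))*(9+b))+((9*x)+(15*(2*z))))*(((b+13)*y)+y))
Scanning for simplifiable subexpressions (pre-order)...
  at root: (((((x+2)*(b*a))*(9+b))+((9*x)+(15*(2*z))))*(((b+13)*y)+y)) (not simplifiable)
  at L: ((((x+2)*(b*a))*(9+b))+((9*x)+(15*(2*z)))) (not simplifiable)
  at LL: (((x+2)*(b*a))*(9+b)) (not simplifiable)
  at LLL: ((x+2)*(b*a)) (not simplifiable)
  at LLLL: (x+2) (not simplifiable)
  at LLLR: (b*a) (not simplifiable)
  at LLR: (9+b) (not simplifiable)
  at LR: ((9*x)+(15*(2*z))) (not simplifiable)
  at LRL: (9*x) (not simplifiable)
  at LRR: (15*(2*z)) (not simplifiable)
  at LRRR: (2*z) (not simplifiable)
  at R: (((b+13)*y)+y) (not simplifiable)
  at RL: ((b+13)*y) (not simplifiable)
  at RLL: (b+13) (not simplifiable)
Result: no simplifiable subexpression found -> normal form.

Answer: yes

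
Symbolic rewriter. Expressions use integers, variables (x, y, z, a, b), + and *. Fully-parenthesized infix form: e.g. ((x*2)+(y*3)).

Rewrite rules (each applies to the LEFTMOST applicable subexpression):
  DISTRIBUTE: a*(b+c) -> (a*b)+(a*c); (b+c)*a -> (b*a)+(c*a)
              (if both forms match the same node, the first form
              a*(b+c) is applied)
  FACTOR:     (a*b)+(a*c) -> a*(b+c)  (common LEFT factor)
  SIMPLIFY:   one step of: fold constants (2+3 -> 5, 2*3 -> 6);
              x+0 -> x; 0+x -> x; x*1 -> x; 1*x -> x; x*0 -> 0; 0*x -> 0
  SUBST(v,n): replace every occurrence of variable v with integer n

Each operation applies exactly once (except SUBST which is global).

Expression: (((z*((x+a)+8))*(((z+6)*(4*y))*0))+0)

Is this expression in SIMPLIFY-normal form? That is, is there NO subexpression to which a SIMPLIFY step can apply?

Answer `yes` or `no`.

Answer: no

Derivation:
Expression: (((z*((x+a)+8))*(((z+6)*(4*y))*0))+0)
Scanning for simplifiable subexpressions (pre-order)...
  at root: (((z*((x+a)+8))*(((z+6)*(4*y))*0))+0) (SIMPLIFIABLE)
  at L: ((z*((x+a)+8))*(((z+6)*(4*y))*0)) (not simplifiable)
  at LL: (z*((x+a)+8)) (not simplifiable)
  at LLR: ((x+a)+8) (not simplifiable)
  at LLRL: (x+a) (not simplifiable)
  at LR: (((z+6)*(4*y))*0) (SIMPLIFIABLE)
  at LRL: ((z+6)*(4*y)) (not simplifiable)
  at LRLL: (z+6) (not simplifiable)
  at LRLR: (4*y) (not simplifiable)
Found simplifiable subexpr at path root: (((z*((x+a)+8))*(((z+6)*(4*y))*0))+0)
One SIMPLIFY step would give: ((z*((x+a)+8))*(((z+6)*(4*y))*0))
-> NOT in normal form.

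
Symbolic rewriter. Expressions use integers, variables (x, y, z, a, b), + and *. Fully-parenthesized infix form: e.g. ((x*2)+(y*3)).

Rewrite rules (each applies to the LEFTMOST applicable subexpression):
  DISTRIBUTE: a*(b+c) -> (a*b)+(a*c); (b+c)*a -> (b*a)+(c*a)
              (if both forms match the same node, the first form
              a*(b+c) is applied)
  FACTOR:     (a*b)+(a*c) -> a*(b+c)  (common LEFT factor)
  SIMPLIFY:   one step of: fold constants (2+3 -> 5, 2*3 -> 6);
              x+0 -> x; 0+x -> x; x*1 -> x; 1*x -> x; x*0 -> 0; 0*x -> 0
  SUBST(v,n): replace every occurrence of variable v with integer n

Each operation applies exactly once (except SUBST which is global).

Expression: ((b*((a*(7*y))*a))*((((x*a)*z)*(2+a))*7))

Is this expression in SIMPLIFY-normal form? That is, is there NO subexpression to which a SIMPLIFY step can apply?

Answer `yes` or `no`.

Expression: ((b*((a*(7*y))*a))*((((x*a)*z)*(2+a))*7))
Scanning for simplifiable subexpressions (pre-order)...
  at root: ((b*((a*(7*y))*a))*((((x*a)*z)*(2+a))*7)) (not simplifiable)
  at L: (b*((a*(7*y))*a)) (not simplifiable)
  at LR: ((a*(7*y))*a) (not simplifiable)
  at LRL: (a*(7*y)) (not simplifiable)
  at LRLR: (7*y) (not simplifiable)
  at R: ((((x*a)*z)*(2+a))*7) (not simplifiable)
  at RL: (((x*a)*z)*(2+a)) (not simplifiable)
  at RLL: ((x*a)*z) (not simplifiable)
  at RLLL: (x*a) (not simplifiable)
  at RLR: (2+a) (not simplifiable)
Result: no simplifiable subexpression found -> normal form.

Answer: yes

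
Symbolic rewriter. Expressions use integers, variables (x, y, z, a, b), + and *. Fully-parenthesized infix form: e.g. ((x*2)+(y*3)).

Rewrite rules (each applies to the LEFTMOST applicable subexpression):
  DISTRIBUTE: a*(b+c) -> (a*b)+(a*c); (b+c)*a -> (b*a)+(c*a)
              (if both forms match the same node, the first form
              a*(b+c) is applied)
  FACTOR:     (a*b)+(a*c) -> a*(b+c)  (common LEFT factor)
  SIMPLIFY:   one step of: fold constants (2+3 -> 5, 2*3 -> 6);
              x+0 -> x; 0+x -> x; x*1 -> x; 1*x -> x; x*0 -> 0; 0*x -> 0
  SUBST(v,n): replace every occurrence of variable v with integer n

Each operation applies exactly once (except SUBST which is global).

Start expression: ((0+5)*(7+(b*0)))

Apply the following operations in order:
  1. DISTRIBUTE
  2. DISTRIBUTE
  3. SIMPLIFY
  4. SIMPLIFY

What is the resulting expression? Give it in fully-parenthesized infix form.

Answer: ((5*7)+((0+5)*(b*0)))

Derivation:
Start: ((0+5)*(7+(b*0)))
Apply DISTRIBUTE at root (target: ((0+5)*(7+(b*0)))): ((0+5)*(7+(b*0))) -> (((0+5)*7)+((0+5)*(b*0)))
Apply DISTRIBUTE at L (target: ((0+5)*7)): (((0+5)*7)+((0+5)*(b*0))) -> (((0*7)+(5*7))+((0+5)*(b*0)))
Apply SIMPLIFY at LL (target: (0*7)): (((0*7)+(5*7))+((0+5)*(b*0))) -> ((0+(5*7))+((0+5)*(b*0)))
Apply SIMPLIFY at L (target: (0+(5*7))): ((0+(5*7))+((0+5)*(b*0))) -> ((5*7)+((0+5)*(b*0)))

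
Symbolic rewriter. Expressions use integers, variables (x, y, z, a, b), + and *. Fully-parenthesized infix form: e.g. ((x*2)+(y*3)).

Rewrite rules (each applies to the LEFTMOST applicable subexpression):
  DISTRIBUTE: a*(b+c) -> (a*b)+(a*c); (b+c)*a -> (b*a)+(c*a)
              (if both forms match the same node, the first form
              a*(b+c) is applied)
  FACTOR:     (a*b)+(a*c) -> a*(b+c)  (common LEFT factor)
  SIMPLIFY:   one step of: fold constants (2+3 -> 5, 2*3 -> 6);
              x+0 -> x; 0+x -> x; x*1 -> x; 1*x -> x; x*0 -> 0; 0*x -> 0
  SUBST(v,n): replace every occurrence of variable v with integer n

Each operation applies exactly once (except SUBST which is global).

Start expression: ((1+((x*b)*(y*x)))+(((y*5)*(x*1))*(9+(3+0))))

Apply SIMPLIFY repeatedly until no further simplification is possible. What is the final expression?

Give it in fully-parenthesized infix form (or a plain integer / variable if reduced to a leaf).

Start: ((1+((x*b)*(y*x)))+(((y*5)*(x*1))*(9+(3+0))))
Step 1: at RLR: (x*1) -> x; overall: ((1+((x*b)*(y*x)))+(((y*5)*(x*1))*(9+(3+0)))) -> ((1+((x*b)*(y*x)))+(((y*5)*x)*(9+(3+0))))
Step 2: at RRR: (3+0) -> 3; overall: ((1+((x*b)*(y*x)))+(((y*5)*x)*(9+(3+0)))) -> ((1+((x*b)*(y*x)))+(((y*5)*x)*(9+3)))
Step 3: at RR: (9+3) -> 12; overall: ((1+((x*b)*(y*x)))+(((y*5)*x)*(9+3))) -> ((1+((x*b)*(y*x)))+(((y*5)*x)*12))
Fixed point: ((1+((x*b)*(y*x)))+(((y*5)*x)*12))

Answer: ((1+((x*b)*(y*x)))+(((y*5)*x)*12))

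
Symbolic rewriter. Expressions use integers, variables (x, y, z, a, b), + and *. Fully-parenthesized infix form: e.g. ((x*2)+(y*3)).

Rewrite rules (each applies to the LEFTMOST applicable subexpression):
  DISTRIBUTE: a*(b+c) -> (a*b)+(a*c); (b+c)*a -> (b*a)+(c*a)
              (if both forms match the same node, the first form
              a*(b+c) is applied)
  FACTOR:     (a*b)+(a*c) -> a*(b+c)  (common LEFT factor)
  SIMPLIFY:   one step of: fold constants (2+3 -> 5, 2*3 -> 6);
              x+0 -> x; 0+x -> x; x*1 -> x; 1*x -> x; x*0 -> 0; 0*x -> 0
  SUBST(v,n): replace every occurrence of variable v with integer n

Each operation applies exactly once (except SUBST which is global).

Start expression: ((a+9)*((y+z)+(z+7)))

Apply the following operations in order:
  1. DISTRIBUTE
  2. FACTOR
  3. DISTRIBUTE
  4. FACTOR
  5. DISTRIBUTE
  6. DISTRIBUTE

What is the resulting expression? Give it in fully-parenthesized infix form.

Answer: ((((a+9)*y)+((a+9)*z))+((a+9)*(z+7)))

Derivation:
Start: ((a+9)*((y+z)+(z+7)))
Apply DISTRIBUTE at root (target: ((a+9)*((y+z)+(z+7)))): ((a+9)*((y+z)+(z+7))) -> (((a+9)*(y+z))+((a+9)*(z+7)))
Apply FACTOR at root (target: (((a+9)*(y+z))+((a+9)*(z+7)))): (((a+9)*(y+z))+((a+9)*(z+7))) -> ((a+9)*((y+z)+(z+7)))
Apply DISTRIBUTE at root (target: ((a+9)*((y+z)+(z+7)))): ((a+9)*((y+z)+(z+7))) -> (((a+9)*(y+z))+((a+9)*(z+7)))
Apply FACTOR at root (target: (((a+9)*(y+z))+((a+9)*(z+7)))): (((a+9)*(y+z))+((a+9)*(z+7))) -> ((a+9)*((y+z)+(z+7)))
Apply DISTRIBUTE at root (target: ((a+9)*((y+z)+(z+7)))): ((a+9)*((y+z)+(z+7))) -> (((a+9)*(y+z))+((a+9)*(z+7)))
Apply DISTRIBUTE at L (target: ((a+9)*(y+z))): (((a+9)*(y+z))+((a+9)*(z+7))) -> ((((a+9)*y)+((a+9)*z))+((a+9)*(z+7)))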